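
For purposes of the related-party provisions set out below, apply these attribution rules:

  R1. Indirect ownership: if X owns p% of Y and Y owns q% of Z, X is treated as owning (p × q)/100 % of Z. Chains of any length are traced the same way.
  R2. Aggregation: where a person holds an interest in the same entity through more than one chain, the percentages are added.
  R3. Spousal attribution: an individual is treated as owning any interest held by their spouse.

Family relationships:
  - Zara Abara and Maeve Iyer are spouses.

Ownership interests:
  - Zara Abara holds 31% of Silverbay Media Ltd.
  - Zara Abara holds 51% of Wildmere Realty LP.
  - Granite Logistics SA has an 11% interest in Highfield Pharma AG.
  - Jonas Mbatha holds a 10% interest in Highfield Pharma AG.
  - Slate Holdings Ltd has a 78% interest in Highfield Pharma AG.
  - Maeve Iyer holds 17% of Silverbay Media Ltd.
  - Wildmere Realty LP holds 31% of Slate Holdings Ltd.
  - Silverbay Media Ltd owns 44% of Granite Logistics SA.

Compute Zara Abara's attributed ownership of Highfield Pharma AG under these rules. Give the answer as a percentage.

14.655%

By spousal attribution (R3), Zara Abara is treated as also owning Maeve Iyer's interest in Silverbay Media Ltd, giving 31% + 17% = 48%.
Chain via Wildmere Realty LP → Slate Holdings Ltd (R1): 51% × 31% × 78% = 12.3318% of Highfield Pharma AG.
Chain via Silverbay Media Ltd → Granite Logistics SA (R1): 48% × 44% × 11% = 2.3232% of Highfield Pharma AG.
Aggregating (R2): 12.3318% + 2.3232% = 14.655%.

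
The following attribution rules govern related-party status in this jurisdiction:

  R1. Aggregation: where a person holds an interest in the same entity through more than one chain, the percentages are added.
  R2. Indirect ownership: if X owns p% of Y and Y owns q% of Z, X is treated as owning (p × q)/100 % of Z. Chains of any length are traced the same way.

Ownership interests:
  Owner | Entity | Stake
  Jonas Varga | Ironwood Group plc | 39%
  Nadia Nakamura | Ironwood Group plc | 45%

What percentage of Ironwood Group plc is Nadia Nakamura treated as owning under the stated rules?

45%

Direct interest in Ironwood Group plc: 45%.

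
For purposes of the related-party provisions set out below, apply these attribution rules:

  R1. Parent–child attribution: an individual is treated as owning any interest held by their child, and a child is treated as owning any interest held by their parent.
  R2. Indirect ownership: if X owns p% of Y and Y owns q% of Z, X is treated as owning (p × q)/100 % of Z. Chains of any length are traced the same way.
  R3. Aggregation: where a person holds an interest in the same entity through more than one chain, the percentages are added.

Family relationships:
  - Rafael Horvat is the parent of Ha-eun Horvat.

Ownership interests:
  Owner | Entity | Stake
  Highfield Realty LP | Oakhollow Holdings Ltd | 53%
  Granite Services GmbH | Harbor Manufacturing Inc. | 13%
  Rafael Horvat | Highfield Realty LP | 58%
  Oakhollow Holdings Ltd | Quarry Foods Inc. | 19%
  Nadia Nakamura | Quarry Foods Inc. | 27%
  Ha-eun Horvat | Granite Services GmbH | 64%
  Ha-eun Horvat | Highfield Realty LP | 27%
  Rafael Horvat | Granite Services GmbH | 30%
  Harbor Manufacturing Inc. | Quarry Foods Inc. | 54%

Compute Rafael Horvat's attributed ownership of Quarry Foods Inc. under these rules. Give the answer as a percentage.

By parent–child attribution (R1), Rafael Horvat is treated as also owning Ha-eun Horvat's interest in Highfield Realty LP, giving 58% + 27% = 85%.
By parent–child attribution (R1), Rafael Horvat is treated as also owning Ha-eun Horvat's interest in Granite Services GmbH, giving 30% + 64% = 94%.
Chain via Highfield Realty LP → Oakhollow Holdings Ltd (R2): 85% × 53% × 19% = 8.5595% of Quarry Foods Inc.
Chain via Granite Services GmbH → Harbor Manufacturing Inc. (R2): 94% × 13% × 54% = 6.5988% of Quarry Foods Inc.
Aggregating (R3): 8.5595% + 6.5988% = 15.1583%.

15.1583%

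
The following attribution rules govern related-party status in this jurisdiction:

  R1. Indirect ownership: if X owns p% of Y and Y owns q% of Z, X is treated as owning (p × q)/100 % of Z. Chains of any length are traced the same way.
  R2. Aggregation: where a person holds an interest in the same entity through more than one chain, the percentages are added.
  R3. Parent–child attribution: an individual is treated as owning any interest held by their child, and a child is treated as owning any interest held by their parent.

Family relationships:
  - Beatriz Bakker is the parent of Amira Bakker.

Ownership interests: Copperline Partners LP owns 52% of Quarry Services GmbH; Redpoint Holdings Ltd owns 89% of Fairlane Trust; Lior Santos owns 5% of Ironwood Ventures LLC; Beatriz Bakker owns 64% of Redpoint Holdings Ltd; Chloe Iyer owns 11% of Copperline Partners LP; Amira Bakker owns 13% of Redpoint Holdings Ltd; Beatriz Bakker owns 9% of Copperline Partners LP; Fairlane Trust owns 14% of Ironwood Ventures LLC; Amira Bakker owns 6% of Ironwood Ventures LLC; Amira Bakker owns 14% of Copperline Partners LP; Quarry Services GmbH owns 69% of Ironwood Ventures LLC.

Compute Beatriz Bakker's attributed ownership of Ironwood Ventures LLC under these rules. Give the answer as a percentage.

By parent–child attribution (R3), Beatriz Bakker is treated as also owning Amira Bakker's interest in Redpoint Holdings Ltd, giving 64% + 13% = 77%.
By parent–child attribution (R3), Beatriz Bakker is treated as also owning Amira Bakker's interest in Copperline Partners LP, giving 9% + 14% = 23%.
By parent–child attribution (R3), Beatriz Bakker is treated as owning Amira Bakker's 6% interest in Ironwood Ventures LLC.
Chain via Redpoint Holdings Ltd → Fairlane Trust (R1): 77% × 89% × 14% = 9.5942% of Ironwood Ventures LLC.
Chain via Copperline Partners LP → Quarry Services GmbH (R1): 23% × 52% × 69% = 8.2524% of Ironwood Ventures LLC.
Direct interest in Ironwood Ventures LLC: 6%.
Aggregating (R2): 9.5942% + 8.2524% + 6% = 23.8466%.

23.8466%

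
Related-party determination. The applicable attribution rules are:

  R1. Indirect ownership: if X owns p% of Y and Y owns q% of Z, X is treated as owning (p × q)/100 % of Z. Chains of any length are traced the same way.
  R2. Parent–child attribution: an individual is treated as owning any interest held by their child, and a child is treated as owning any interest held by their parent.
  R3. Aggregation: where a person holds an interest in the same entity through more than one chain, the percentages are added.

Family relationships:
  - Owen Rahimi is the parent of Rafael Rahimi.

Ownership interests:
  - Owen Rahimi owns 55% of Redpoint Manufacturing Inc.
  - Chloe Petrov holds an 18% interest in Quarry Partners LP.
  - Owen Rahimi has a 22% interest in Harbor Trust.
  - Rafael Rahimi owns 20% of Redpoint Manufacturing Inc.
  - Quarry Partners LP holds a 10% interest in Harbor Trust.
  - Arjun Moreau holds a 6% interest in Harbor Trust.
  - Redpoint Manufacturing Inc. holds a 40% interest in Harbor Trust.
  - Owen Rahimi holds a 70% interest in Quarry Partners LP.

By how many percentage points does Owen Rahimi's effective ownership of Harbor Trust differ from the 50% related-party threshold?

By parent–child attribution (R2), Owen Rahimi is treated as also owning Rafael Rahimi's interest in Redpoint Manufacturing Inc, giving 55% + 20% = 75%.
Chain via Redpoint Manufacturing Inc. (R1): 75% × 40% = 30% of Harbor Trust.
Chain via Quarry Partners LP (R1): 70% × 10% = 7% of Harbor Trust.
Direct interest in Harbor Trust: 22%.
Aggregating (R3): 30% + 7% + 22% = 59%.
59% exceeds the 50% threshold by 9 percentage points.

9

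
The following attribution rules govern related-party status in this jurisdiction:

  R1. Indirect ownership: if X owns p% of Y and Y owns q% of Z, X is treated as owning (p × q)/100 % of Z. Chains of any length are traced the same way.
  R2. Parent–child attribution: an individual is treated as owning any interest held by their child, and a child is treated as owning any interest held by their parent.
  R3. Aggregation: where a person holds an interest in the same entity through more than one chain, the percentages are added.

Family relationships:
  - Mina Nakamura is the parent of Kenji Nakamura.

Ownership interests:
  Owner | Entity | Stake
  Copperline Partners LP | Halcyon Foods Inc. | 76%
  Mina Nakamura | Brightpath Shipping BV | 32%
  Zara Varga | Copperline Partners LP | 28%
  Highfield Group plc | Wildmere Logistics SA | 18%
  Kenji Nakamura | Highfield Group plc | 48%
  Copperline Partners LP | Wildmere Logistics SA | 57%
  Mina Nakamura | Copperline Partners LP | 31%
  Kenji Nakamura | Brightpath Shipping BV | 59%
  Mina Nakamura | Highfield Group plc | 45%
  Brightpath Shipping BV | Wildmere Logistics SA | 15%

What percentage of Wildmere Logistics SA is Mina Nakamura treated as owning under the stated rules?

48.06%

By parent–child attribution (R2), Mina Nakamura is treated as also owning Kenji Nakamura's interest in Brightpath Shipping BV, giving 32% + 59% = 91%.
By parent–child attribution (R2), Mina Nakamura is treated as also owning Kenji Nakamura's interest in Highfield Group plc, giving 45% + 48% = 93%.
Chain via Copperline Partners LP (R1): 31% × 57% = 17.67% of Wildmere Logistics SA.
Chain via Brightpath Shipping BV (R1): 91% × 15% = 13.65% of Wildmere Logistics SA.
Chain via Highfield Group plc (R1): 93% × 18% = 16.74% of Wildmere Logistics SA.
Aggregating (R3): 17.67% + 13.65% + 16.74% = 48.06%.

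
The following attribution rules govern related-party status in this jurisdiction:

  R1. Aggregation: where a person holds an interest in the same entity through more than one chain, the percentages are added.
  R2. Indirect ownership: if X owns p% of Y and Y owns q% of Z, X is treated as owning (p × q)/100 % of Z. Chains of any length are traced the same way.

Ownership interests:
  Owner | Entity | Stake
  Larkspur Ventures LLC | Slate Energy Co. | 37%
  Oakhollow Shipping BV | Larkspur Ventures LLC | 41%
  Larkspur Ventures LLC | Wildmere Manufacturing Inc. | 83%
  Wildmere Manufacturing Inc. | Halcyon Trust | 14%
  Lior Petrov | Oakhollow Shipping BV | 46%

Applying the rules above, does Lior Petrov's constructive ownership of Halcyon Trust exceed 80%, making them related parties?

Chain via Oakhollow Shipping BV → Larkspur Ventures LLC → Wildmere Manufacturing Inc. (R2): 46% × 41% × 83% × 14% = 2.191532% of Halcyon Trust.
2.191532% does not exceed the 80% threshold, so Lior is not a related party to Halcyon Trust.

No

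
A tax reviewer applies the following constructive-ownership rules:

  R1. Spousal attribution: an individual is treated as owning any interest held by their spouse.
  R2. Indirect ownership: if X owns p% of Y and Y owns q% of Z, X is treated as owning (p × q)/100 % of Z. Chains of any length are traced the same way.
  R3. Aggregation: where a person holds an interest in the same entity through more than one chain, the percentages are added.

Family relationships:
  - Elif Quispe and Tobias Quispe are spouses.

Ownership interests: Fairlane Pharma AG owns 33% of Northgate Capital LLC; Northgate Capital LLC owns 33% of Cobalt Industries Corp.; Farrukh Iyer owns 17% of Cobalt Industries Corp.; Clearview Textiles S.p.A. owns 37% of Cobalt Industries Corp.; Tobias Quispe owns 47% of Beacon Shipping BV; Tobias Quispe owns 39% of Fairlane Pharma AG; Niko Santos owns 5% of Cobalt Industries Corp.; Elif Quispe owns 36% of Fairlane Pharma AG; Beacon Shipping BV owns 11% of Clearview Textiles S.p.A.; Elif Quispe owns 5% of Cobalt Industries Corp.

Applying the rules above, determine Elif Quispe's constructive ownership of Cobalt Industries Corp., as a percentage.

15.0804%

By spousal attribution (R1), Elif Quispe is treated as also owning Tobias Quispe's interest in Fairlane Pharma AG, giving 36% + 39% = 75%.
By spousal attribution (R1), Elif Quispe is treated as owning Tobias Quispe's 47% interest in Beacon Shipping BV.
Chain via Fairlane Pharma AG → Northgate Capital LLC (R2): 75% × 33% × 33% = 8.1675% of Cobalt Industries Corp.
Direct interest in Cobalt Industries Corp: 5%.
Chain via Beacon Shipping BV → Clearview Textiles S.p.A. (R2): 47% × 11% × 37% = 1.9129% of Cobalt Industries Corp.
Aggregating (R3): 8.1675% + 5% + 1.9129% = 15.0804%.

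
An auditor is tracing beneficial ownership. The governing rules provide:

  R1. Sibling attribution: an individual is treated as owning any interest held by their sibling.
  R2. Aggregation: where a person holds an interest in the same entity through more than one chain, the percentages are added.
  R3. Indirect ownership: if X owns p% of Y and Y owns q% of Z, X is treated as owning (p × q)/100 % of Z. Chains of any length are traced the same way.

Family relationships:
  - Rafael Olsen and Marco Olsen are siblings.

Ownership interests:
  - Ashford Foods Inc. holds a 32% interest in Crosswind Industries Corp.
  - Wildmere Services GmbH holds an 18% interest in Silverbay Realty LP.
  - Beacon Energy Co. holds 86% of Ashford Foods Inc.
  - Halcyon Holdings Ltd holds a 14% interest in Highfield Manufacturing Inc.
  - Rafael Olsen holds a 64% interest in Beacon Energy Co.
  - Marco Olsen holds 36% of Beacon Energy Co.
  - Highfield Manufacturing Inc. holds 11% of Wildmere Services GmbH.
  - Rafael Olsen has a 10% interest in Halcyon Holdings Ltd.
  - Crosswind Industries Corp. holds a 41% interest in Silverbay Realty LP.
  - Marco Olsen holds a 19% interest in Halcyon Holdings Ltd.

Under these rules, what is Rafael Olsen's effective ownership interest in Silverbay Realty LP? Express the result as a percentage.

By sibling attribution (R1), Rafael Olsen is treated as also owning Marco Olsen's interest in Halcyon Holdings Ltd, giving 10% + 19% = 29%.
By sibling attribution (R1), Rafael Olsen is treated as also owning Marco Olsen's interest in Beacon Energy Co, giving 64% + 36% = 100%.
Chain via Halcyon Holdings Ltd → Highfield Manufacturing Inc. → Wildmere Services GmbH (R3): 29% × 14% × 11% × 18% = 0.080388% of Silverbay Realty LP.
Chain via Beacon Energy Co. → Ashford Foods Inc. → Crosswind Industries Corp. (R3): 100% × 86% × 32% × 41% = 11.2832% of Silverbay Realty LP.
Aggregating (R2): 0.080388% + 11.2832% = 11.363588%.

11.363588%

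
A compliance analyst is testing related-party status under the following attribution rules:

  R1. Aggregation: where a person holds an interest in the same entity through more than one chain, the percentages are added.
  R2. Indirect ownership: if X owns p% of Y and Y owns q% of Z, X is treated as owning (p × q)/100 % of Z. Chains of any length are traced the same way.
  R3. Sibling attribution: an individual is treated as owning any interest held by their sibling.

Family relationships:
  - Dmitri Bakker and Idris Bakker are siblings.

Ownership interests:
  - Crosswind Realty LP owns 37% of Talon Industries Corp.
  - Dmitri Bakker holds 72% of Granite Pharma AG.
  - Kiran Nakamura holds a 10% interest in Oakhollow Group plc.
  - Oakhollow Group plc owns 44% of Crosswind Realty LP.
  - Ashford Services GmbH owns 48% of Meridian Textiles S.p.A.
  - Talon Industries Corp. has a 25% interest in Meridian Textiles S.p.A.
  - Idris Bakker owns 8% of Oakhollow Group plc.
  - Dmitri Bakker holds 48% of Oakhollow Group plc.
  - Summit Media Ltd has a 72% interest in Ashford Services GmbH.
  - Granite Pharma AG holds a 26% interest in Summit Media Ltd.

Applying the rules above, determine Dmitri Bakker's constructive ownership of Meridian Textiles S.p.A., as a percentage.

By sibling attribution (R3), Dmitri Bakker is treated as also owning Idris Bakker's interest in Oakhollow Group plc, giving 48% + 8% = 56%.
Chain via Granite Pharma AG → Summit Media Ltd → Ashford Services GmbH (R2): 72% × 26% × 72% × 48% = 6.469632% of Meridian Textiles S.p.A.
Chain via Oakhollow Group plc → Crosswind Realty LP → Talon Industries Corp. (R2): 56% × 44% × 37% × 25% = 2.2792% of Meridian Textiles S.p.A.
Aggregating (R1): 6.469632% + 2.2792% = 8.748832%.

8.748832%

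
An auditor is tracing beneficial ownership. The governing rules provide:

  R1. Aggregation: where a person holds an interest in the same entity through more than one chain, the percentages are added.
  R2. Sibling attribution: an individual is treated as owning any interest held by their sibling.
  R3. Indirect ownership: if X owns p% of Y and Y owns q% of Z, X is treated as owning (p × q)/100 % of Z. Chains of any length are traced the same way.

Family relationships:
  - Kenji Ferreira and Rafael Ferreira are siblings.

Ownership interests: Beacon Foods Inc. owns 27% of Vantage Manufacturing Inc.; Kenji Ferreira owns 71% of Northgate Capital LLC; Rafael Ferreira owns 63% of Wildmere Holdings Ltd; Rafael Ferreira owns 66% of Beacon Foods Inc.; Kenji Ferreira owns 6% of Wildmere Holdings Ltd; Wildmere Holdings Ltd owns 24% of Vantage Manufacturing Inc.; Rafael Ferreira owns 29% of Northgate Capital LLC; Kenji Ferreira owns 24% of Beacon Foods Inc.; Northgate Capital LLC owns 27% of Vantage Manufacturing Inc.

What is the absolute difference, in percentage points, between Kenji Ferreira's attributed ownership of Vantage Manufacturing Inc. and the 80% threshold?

By sibling attribution (R2), Kenji Ferreira is treated as also owning Rafael Ferreira's interest in Northgate Capital LLC, giving 71% + 29% = 100%.
By sibling attribution (R2), Kenji Ferreira is treated as also owning Rafael Ferreira's interest in Wildmere Holdings Ltd, giving 6% + 63% = 69%.
By sibling attribution (R2), Kenji Ferreira is treated as also owning Rafael Ferreira's interest in Beacon Foods Inc, giving 24% + 66% = 90%.
Chain via Northgate Capital LLC (R3): 100% × 27% = 27% of Vantage Manufacturing Inc.
Chain via Wildmere Holdings Ltd (R3): 69% × 24% = 16.56% of Vantage Manufacturing Inc.
Chain via Beacon Foods Inc. (R3): 90% × 27% = 24.3% of Vantage Manufacturing Inc.
Aggregating (R1): 27% + 16.56% + 24.3% = 67.86%.
67.86% falls short of the 80% threshold by 12.14 percentage points.

12.14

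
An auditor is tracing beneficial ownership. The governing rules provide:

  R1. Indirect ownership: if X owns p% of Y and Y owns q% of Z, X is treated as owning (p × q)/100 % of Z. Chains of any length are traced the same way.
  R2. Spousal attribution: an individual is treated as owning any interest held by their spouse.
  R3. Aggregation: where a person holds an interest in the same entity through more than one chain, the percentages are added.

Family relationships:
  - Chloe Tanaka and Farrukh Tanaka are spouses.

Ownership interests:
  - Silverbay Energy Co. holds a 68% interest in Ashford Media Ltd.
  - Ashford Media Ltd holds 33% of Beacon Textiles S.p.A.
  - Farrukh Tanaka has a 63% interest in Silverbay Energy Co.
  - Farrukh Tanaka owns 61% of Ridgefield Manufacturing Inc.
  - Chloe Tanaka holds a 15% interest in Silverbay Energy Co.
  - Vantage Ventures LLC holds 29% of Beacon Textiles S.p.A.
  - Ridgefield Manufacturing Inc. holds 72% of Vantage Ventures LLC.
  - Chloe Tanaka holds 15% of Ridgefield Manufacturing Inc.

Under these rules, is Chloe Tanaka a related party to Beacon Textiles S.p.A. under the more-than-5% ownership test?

Yes

By spousal attribution (R2), Chloe Tanaka is treated as also owning Farrukh Tanaka's interest in Ridgefield Manufacturing Inc, giving 15% + 61% = 76%.
By spousal attribution (R2), Chloe Tanaka is treated as also owning Farrukh Tanaka's interest in Silverbay Energy Co, giving 15% + 63% = 78%.
Chain via Ridgefield Manufacturing Inc. → Vantage Ventures LLC (R1): 76% × 72% × 29% = 15.8688% of Beacon Textiles S.p.A.
Chain via Silverbay Energy Co. → Ashford Media Ltd (R1): 78% × 68% × 33% = 17.5032% of Beacon Textiles S.p.A.
Aggregating (R3): 15.8688% + 17.5032% = 33.372%.
33.372% exceeds the 5% threshold, so Chloe is a related party to Beacon Textiles S.p.A.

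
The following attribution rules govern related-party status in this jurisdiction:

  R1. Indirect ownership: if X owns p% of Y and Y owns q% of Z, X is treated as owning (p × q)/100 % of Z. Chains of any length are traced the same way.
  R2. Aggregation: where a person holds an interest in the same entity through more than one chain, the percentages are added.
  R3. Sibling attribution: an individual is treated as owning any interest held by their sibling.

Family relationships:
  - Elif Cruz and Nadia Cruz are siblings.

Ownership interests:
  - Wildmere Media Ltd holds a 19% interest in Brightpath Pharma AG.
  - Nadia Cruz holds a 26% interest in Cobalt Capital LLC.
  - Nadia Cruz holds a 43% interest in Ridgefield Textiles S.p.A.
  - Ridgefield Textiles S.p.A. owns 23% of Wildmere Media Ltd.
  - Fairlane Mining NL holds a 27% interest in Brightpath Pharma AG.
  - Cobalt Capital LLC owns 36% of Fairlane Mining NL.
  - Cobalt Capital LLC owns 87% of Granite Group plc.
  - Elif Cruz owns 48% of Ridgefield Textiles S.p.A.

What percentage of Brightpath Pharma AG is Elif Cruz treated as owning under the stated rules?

By sibling attribution (R3), Elif Cruz is treated as also owning Nadia Cruz's interest in Ridgefield Textiles S.p.A, giving 48% + 43% = 91%.
By sibling attribution (R3), Elif Cruz is treated as owning Nadia Cruz's 26% interest in Cobalt Capital LLC.
Chain via Ridgefield Textiles S.p.A. → Wildmere Media Ltd (R1): 91% × 23% × 19% = 3.9767% of Brightpath Pharma AG.
Chain via Cobalt Capital LLC → Fairlane Mining NL (R1): 26% × 36% × 27% = 2.5272% of Brightpath Pharma AG.
Aggregating (R2): 3.9767% + 2.5272% = 6.5039%.

6.5039%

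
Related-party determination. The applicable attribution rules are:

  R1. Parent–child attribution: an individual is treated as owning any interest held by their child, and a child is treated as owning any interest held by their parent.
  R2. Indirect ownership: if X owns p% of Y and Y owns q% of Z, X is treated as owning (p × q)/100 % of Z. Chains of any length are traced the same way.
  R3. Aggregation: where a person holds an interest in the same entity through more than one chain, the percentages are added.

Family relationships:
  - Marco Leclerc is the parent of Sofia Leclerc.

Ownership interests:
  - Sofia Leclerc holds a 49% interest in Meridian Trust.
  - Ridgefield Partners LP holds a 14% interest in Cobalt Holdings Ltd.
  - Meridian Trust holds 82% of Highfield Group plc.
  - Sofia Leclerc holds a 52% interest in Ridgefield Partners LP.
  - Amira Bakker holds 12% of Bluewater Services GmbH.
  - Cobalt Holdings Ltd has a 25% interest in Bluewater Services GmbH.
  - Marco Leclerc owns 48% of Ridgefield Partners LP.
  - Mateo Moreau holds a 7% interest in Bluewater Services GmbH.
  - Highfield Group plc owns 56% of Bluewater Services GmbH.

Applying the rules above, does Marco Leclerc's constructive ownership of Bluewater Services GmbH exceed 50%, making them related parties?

By parent–child attribution (R1), Marco Leclerc is treated as also owning Sofia Leclerc's interest in Ridgefield Partners LP, giving 48% + 52% = 100%.
By parent–child attribution (R1), Marco Leclerc is treated as owning Sofia Leclerc's 49% interest in Meridian Trust.
Chain via Ridgefield Partners LP → Cobalt Holdings Ltd (R2): 100% × 14% × 25% = 3.5% of Bluewater Services GmbH.
Chain via Meridian Trust → Highfield Group plc (R2): 49% × 82% × 56% = 22.5008% of Bluewater Services GmbH.
Aggregating (R3): 3.5% + 22.5008% = 26.0008%.
26.0008% does not exceed the 50% threshold, so Marco is not a related party to Bluewater Services GmbH.

No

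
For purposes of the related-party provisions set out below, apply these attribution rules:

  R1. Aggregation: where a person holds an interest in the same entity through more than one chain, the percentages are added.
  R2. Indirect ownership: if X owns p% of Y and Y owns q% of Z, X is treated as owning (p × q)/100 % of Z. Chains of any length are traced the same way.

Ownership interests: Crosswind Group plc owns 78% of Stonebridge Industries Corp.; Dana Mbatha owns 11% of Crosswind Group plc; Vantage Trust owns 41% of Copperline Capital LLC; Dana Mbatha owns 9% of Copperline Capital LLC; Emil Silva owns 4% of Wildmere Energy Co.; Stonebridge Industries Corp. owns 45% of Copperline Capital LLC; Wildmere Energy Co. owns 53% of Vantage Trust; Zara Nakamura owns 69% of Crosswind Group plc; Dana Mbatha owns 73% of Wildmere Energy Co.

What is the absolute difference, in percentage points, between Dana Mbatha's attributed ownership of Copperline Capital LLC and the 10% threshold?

18.7239

Chain via Wildmere Energy Co. → Vantage Trust (R2): 73% × 53% × 41% = 15.8629% of Copperline Capital LLC.
Chain via Crosswind Group plc → Stonebridge Industries Corp. (R2): 11% × 78% × 45% = 3.861% of Copperline Capital LLC.
Direct interest in Copperline Capital LLC: 9%.
Aggregating (R1): 15.8629% + 3.861% + 9% = 28.7239%.
28.7239% exceeds the 10% threshold by 18.7239 percentage points.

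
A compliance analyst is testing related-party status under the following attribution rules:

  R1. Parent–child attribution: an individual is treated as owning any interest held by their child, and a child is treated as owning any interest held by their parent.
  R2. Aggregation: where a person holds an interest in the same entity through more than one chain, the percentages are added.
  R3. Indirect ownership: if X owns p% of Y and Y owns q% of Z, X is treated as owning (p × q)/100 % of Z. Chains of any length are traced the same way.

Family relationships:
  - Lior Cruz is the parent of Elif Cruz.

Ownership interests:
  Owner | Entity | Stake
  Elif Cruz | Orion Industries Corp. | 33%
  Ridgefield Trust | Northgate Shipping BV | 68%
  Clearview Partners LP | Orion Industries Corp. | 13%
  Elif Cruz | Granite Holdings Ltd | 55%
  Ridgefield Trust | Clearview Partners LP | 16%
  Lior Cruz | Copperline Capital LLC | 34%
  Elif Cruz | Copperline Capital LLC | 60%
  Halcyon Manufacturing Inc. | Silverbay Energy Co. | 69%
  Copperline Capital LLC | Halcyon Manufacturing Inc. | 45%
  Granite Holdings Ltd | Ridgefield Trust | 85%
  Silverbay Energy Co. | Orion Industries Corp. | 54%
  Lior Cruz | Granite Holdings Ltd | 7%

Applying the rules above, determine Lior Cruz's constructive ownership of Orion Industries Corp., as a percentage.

49.85714%

By parent–child attribution (R1), Lior Cruz is treated as also owning Elif Cruz's interest in Copperline Capital LLC, giving 34% + 60% = 94%.
By parent–child attribution (R1), Lior Cruz is treated as also owning Elif Cruz's interest in Granite Holdings Ltd, giving 7% + 55% = 62%.
By parent–child attribution (R1), Lior Cruz is treated as owning Elif Cruz's 33% interest in Orion Industries Corp.
Chain via Copperline Capital LLC → Halcyon Manufacturing Inc. → Silverbay Energy Co. (R3): 94% × 45% × 69% × 54% = 15.76098% of Orion Industries Corp.
Chain via Granite Holdings Ltd → Ridgefield Trust → Clearview Partners LP (R3): 62% × 85% × 16% × 13% = 1.09616% of Orion Industries Corp.
Direct interest in Orion Industries Corp: 33%.
Aggregating (R2): 15.76098% + 1.09616% + 33% = 49.85714%.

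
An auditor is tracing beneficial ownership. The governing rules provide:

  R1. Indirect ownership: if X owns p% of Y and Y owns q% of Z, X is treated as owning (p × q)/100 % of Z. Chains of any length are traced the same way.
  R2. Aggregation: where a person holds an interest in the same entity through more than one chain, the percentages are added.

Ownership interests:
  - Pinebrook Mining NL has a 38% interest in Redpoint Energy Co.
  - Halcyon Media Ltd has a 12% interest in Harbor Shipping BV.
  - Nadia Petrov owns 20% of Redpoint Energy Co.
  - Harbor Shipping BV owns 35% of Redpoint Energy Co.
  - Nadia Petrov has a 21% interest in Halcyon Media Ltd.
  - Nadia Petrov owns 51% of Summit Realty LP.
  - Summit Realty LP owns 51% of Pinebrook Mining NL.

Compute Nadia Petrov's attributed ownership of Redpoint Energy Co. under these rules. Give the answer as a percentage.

30.7658%

Chain via Halcyon Media Ltd → Harbor Shipping BV (R1): 21% × 12% × 35% = 0.882% of Redpoint Energy Co.
Chain via Summit Realty LP → Pinebrook Mining NL (R1): 51% × 51% × 38% = 9.8838% of Redpoint Energy Co.
Direct interest in Redpoint Energy Co: 20%.
Aggregating (R2): 0.882% + 9.8838% + 20% = 30.7658%.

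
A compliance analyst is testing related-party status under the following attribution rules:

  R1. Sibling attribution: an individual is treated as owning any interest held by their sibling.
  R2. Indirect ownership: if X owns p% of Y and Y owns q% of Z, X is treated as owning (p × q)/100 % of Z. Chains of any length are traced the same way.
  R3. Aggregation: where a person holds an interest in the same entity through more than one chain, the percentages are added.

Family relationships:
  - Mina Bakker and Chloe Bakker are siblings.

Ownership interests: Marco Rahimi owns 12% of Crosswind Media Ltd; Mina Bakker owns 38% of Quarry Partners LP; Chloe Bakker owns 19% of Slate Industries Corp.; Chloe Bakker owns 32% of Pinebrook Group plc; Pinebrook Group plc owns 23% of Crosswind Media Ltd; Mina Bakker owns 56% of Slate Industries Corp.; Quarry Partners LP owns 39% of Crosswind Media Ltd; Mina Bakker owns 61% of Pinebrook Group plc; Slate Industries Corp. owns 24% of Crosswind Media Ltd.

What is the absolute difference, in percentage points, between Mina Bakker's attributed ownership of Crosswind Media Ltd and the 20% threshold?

34.21

By sibling attribution (R1), Mina Bakker is treated as also owning Chloe Bakker's interest in Pinebrook Group plc, giving 61% + 32% = 93%.
By sibling attribution (R1), Mina Bakker is treated as also owning Chloe Bakker's interest in Slate Industries Corp, giving 56% + 19% = 75%.
Chain via Pinebrook Group plc (R2): 93% × 23% = 21.39% of Crosswind Media Ltd.
Chain via Slate Industries Corp. (R2): 75% × 24% = 18% of Crosswind Media Ltd.
Chain via Quarry Partners LP (R2): 38% × 39% = 14.82% of Crosswind Media Ltd.
Aggregating (R3): 21.39% + 18% + 14.82% = 54.21%.
54.21% exceeds the 20% threshold by 34.21 percentage points.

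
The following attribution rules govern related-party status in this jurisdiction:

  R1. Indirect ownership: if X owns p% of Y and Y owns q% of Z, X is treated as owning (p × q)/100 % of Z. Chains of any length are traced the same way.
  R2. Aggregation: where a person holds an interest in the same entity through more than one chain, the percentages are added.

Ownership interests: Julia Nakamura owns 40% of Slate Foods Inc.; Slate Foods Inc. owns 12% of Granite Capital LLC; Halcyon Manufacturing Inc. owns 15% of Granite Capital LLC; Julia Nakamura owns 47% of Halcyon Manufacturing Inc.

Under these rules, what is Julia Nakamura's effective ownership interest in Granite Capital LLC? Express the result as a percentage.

Chain via Slate Foods Inc. (R1): 40% × 12% = 4.8% of Granite Capital LLC.
Chain via Halcyon Manufacturing Inc. (R1): 47% × 15% = 7.05% of Granite Capital LLC.
Aggregating (R2): 4.8% + 7.05% = 11.85%.

11.85%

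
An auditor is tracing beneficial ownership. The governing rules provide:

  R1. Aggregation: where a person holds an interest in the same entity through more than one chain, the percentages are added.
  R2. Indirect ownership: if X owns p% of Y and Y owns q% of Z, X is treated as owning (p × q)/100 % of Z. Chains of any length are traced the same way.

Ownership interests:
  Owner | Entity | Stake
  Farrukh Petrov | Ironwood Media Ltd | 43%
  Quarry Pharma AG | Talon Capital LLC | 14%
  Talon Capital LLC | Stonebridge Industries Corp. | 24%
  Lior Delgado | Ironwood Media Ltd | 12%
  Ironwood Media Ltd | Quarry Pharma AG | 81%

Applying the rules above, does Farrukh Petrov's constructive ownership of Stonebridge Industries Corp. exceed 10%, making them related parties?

Chain via Ironwood Media Ltd → Quarry Pharma AG → Talon Capital LLC (R2): 43% × 81% × 14% × 24% = 1.170288% of Stonebridge Industries Corp.
1.170288% does not exceed the 10% threshold, so Farrukh is not a related party to Stonebridge Industries Corp.

No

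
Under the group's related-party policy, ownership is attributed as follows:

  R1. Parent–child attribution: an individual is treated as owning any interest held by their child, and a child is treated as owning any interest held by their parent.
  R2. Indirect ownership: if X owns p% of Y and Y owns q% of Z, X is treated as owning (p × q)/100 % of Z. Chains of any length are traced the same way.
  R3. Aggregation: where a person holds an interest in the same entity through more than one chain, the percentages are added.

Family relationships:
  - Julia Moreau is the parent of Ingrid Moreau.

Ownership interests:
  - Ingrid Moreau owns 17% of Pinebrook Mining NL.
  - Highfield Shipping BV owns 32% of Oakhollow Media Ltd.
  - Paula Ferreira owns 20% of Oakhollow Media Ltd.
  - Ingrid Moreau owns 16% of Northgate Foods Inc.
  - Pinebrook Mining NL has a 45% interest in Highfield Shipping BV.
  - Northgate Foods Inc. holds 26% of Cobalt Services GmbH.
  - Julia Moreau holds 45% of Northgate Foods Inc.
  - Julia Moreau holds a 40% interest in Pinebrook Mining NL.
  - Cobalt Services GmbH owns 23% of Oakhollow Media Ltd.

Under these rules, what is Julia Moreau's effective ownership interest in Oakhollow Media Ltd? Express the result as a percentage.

By parent–child attribution (R1), Julia Moreau is treated as also owning Ingrid Moreau's interest in Pinebrook Mining NL, giving 40% + 17% = 57%.
By parent–child attribution (R1), Julia Moreau is treated as also owning Ingrid Moreau's interest in Northgate Foods Inc, giving 45% + 16% = 61%.
Chain via Pinebrook Mining NL → Highfield Shipping BV (R2): 57% × 45% × 32% = 8.208% of Oakhollow Media Ltd.
Chain via Northgate Foods Inc. → Cobalt Services GmbH (R2): 61% × 26% × 23% = 3.6478% of Oakhollow Media Ltd.
Aggregating (R3): 8.208% + 3.6478% = 11.8558%.

11.8558%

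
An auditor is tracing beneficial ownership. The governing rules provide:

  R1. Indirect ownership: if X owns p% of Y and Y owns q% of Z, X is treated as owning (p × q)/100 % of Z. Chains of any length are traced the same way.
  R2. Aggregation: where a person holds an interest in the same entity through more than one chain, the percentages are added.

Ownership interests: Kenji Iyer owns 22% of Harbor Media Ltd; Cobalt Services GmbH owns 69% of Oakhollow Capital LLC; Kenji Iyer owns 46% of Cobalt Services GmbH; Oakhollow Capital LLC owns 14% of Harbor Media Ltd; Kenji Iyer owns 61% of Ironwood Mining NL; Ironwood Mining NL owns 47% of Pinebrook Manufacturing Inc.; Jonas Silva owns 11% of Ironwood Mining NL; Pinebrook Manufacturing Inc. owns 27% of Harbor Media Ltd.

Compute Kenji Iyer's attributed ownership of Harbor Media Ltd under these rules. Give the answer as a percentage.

34.1845%

Chain via Cobalt Services GmbH → Oakhollow Capital LLC (R1): 46% × 69% × 14% = 4.4436% of Harbor Media Ltd.
Chain via Ironwood Mining NL → Pinebrook Manufacturing Inc. (R1): 61% × 47% × 27% = 7.7409% of Harbor Media Ltd.
Direct interest in Harbor Media Ltd: 22%.
Aggregating (R2): 4.4436% + 7.7409% + 22% = 34.1845%.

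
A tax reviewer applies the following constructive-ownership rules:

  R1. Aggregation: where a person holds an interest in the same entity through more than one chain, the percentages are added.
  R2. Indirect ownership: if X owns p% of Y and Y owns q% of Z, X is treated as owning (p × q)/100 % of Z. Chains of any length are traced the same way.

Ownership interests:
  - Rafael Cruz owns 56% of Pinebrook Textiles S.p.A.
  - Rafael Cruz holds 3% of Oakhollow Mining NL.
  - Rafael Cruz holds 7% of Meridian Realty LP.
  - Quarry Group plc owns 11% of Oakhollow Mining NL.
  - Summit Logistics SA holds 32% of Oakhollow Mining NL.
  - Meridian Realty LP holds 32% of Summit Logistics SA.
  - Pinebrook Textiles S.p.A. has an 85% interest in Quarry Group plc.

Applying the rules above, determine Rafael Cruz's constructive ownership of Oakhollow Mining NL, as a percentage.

Chain via Pinebrook Textiles S.p.A. → Quarry Group plc (R2): 56% × 85% × 11% = 5.236% of Oakhollow Mining NL.
Chain via Meridian Realty LP → Summit Logistics SA (R2): 7% × 32% × 32% = 0.7168% of Oakhollow Mining NL.
Direct interest in Oakhollow Mining NL: 3%.
Aggregating (R1): 5.236% + 0.7168% + 3% = 8.9528%.

8.9528%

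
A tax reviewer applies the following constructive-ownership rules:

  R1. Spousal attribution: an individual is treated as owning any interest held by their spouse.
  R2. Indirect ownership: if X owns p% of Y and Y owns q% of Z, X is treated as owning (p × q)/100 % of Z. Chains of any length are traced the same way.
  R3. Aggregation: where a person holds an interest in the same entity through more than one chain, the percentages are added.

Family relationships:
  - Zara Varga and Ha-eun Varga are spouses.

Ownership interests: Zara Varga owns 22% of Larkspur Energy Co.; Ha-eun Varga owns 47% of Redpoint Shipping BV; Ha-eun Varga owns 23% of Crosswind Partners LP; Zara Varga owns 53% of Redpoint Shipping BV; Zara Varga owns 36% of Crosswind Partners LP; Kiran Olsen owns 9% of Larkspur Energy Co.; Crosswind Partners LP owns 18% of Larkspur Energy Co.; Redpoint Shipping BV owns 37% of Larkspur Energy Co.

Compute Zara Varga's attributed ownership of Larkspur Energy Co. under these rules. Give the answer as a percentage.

69.62%

By spousal attribution (R1), Zara Varga is treated as also owning Ha-eun Varga's interest in Redpoint Shipping BV, giving 53% + 47% = 100%.
By spousal attribution (R1), Zara Varga is treated as also owning Ha-eun Varga's interest in Crosswind Partners LP, giving 36% + 23% = 59%.
Chain via Redpoint Shipping BV (R2): 100% × 37% = 37% of Larkspur Energy Co.
Chain via Crosswind Partners LP (R2): 59% × 18% = 10.62% of Larkspur Energy Co.
Direct interest in Larkspur Energy Co: 22%.
Aggregating (R3): 37% + 10.62% + 22% = 69.62%.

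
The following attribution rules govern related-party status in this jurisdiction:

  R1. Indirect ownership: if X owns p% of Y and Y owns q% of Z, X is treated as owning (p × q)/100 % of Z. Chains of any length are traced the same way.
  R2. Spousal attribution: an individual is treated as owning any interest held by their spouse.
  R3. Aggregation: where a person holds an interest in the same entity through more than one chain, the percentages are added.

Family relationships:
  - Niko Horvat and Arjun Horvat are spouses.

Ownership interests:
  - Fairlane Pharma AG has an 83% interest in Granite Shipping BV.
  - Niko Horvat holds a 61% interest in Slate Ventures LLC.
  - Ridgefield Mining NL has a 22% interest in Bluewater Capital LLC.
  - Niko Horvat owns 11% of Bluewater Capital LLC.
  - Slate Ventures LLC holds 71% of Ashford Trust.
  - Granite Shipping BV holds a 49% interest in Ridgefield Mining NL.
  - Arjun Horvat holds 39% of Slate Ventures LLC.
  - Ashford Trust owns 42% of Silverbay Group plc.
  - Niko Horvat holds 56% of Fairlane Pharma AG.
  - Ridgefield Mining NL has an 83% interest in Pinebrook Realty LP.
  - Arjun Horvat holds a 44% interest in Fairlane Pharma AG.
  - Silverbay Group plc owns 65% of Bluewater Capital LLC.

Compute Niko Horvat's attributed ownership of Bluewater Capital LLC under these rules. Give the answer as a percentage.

39.3304%

By spousal attribution (R2), Niko Horvat is treated as also owning Arjun Horvat's interest in Fairlane Pharma AG, giving 56% + 44% = 100%.
By spousal attribution (R2), Niko Horvat is treated as also owning Arjun Horvat's interest in Slate Ventures LLC, giving 61% + 39% = 100%.
Chain via Fairlane Pharma AG → Granite Shipping BV → Ridgefield Mining NL (R1): 100% × 83% × 49% × 22% = 8.9474% of Bluewater Capital LLC.
Chain via Slate Ventures LLC → Ashford Trust → Silverbay Group plc (R1): 100% × 71% × 42% × 65% = 19.383% of Bluewater Capital LLC.
Direct interest in Bluewater Capital LLC: 11%.
Aggregating (R3): 8.9474% + 19.383% + 11% = 39.3304%.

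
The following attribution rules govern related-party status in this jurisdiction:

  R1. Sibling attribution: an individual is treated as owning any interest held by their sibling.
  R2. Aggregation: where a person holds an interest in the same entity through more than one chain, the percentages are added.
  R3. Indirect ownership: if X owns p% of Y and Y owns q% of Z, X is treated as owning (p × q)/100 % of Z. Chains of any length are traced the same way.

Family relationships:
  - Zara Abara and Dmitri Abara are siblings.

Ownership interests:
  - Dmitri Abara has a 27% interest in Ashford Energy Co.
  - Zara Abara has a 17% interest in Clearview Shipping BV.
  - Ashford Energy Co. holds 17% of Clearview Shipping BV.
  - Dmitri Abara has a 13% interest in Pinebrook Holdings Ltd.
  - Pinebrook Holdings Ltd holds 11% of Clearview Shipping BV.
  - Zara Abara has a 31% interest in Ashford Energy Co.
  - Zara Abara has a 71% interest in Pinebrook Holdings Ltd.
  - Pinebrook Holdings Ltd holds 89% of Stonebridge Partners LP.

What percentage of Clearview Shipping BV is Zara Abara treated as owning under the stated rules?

By sibling attribution (R1), Zara Abara is treated as also owning Dmitri Abara's interest in Ashford Energy Co, giving 31% + 27% = 58%.
By sibling attribution (R1), Zara Abara is treated as also owning Dmitri Abara's interest in Pinebrook Holdings Ltd, giving 71% + 13% = 84%.
Chain via Ashford Energy Co. (R3): 58% × 17% = 9.86% of Clearview Shipping BV.
Chain via Pinebrook Holdings Ltd (R3): 84% × 11% = 9.24% of Clearview Shipping BV.
Direct interest in Clearview Shipping BV: 17%.
Aggregating (R2): 9.86% + 9.24% + 17% = 36.1%.

36.1%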